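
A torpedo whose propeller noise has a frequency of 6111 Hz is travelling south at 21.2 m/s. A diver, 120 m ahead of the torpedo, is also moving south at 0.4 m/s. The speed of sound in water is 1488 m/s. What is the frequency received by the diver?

The diver is ahead, so the torpedo is moving toward it while the diver is moving away from the torpedo.
General Doppler shift: f' = f · (v − v_o)/(v − v_s).
f' = 6111 × (1488 − 0.4)/(1488 − 21.2) = 6111 × 1487.6/1466.8 ≈ 6198 Hz.

6198 Hz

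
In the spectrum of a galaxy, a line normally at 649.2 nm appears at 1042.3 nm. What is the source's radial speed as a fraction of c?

λ'/λ₀ = 1.6055 > 1 (redshift), so the source is receding.
λ'/λ₀ = √((1 + β)/(1 − β)) for a receding source ⇒ β = (r² − 1)/(r² + 1) with r = λ'/λ₀.
β = (2.5777 − 1)/(2.5777 + 1) ≈ 0.441.

0.441c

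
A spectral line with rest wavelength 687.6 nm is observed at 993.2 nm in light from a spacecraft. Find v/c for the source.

0.352c

λ'/λ₀ = 1.4444 > 1 (redshift), so the source is receding.
λ'/λ₀ = √((1 + β)/(1 − β)) for a receding source ⇒ β = (r² − 1)/(r² + 1) with r = λ'/λ₀.
β = (2.0864 − 1)/(2.0864 + 1) ≈ 0.352.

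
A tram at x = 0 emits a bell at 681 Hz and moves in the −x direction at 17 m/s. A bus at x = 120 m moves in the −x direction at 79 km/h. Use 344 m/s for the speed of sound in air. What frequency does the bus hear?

79 km/h = 21.94 m/s.
The observer lies on the +x side, so the source is heading away from the observer and the observer is heading toward the source.
With source receding and observer approaching, f' = f · (v + v_o)/(v + v_s).
f' = 681 × (344 + 21.94)/(344 + 17) = 681 × 365.94/361 ≈ 690 Hz.

690 Hz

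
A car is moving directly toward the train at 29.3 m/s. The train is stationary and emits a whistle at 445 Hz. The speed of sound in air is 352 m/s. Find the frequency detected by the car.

Only the observer moves, toward the source, so f' = f · (v + v_o)/v.
f' = 445 × (352 + 29.3)/352 = 445 × 381.3/352 ≈ 482 Hz.

482 Hz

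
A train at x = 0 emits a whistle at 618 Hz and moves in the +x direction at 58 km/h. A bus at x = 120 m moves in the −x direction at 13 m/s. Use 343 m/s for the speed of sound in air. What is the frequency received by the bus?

673 Hz

58 km/h = 16.11 m/s.
The observer lies on the +x side, so the source is heading toward the observer and the observer is heading toward the source.
Both move, so f' = f · (v + v_o)/(v − v_s).
f' = 618 × (343 + 13)/(343 − 16.11) = 618 × 356/326.89 ≈ 673 Hz.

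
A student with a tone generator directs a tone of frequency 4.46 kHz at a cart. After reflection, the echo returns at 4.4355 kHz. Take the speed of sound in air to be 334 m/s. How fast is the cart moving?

0.92 m/s

Double Doppler shift off a moving reflector: f₂ = f₀ · (v + u)/(v − u) (u > 0 toward emitter).
Rearranging, u = v · (f₂ − f₀)/(f₂ + f₀) = 334 × -0.0245/8.8955 ≈ -0.92 m/s.
So the cart is moving at 0.92 m/s away from the emitter.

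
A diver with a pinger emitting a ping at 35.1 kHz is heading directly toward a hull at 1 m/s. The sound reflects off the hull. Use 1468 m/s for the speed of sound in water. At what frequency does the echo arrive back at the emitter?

The hull receives the sound from a moving source: f₁ = f₀ · v/(v − v_e) = 35.1 × 1468/1467 ≈ 35.1 kHz.
On the return leg the diver with a pinger is a moving observer: f₂ = f₁ · (v + v_e)/v = 35.1 × 1469/1468 ≈ 35.1 kHz.
Equivalently f₂ = f₀ · (v + v_e)/(v − v_e).

35.1 kHz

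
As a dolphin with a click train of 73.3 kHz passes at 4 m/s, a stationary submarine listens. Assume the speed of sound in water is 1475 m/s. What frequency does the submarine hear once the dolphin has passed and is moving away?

73.1 kHz

Receding: f₂ = f · v/(v + v_s) = 73.3 × 1475/1479 ≈ 73.1 kHz.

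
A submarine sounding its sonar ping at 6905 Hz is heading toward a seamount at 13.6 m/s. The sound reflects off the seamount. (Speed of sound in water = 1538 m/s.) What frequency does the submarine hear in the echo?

7028 Hz

The seamount receives the sound from a moving source: f₁ = f₀ · v/(v − v_e) = 6905 × 1538/1524.4 ≈ 6967 Hz.
On the return leg the submarine is a moving observer: f₂ = f₁ · (v + v_e)/v = 6967 × 1551.6/1538 ≈ 7028 Hz.
Equivalently f₂ = f₀ · (v + v_e)/(v − v_e).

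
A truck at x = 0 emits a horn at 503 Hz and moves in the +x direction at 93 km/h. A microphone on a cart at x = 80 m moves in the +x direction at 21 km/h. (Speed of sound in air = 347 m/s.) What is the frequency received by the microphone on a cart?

93 km/h = 25.83 m/s; 21 km/h = 5.833 m/s.
The observer lies on the +x side, so the source is heading toward the observer and the observer is heading away from the source.
Both move, so f' = f · (v − v_o)/(v − v_s).
f' = 503 × (347 − 5.833)/(347 − 25.83) = 503 × 341.17/321.17 ≈ 534 Hz.

534 Hz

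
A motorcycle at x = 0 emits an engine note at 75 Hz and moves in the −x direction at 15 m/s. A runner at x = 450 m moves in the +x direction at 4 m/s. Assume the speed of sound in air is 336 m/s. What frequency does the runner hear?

The observer lies on the +x side, so the source is heading away from the observer and the observer is heading away from the source.
General Doppler shift: f' = f · (v − v_o)/(v + v_s).
f' = 75 × (336 − 4)/(336 + 15) = 75 × 332/351 ≈ 71 Hz.

71 Hz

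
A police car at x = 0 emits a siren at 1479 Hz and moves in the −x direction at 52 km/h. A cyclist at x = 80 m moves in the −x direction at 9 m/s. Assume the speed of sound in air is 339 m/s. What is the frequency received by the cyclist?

52 km/h = 14.44 m/s.
The observer lies on the +x side, so the source is heading away from the observer and the observer is heading toward the source.
With source receding and observer approaching, f' = f · (v + v_o)/(v + v_s).
f' = 1479 × (339 + 9)/(339 + 14.44) = 1479 × 348/353.44 ≈ 1456 Hz.

1456 Hz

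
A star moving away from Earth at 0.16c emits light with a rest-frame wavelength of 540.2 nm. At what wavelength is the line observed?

634.8 nm

Relativistic Doppler for wavelength: λ' = λ₀ · √((1 + β)/(1 − β)).
λ' = 540.2 × √(1.1600/0.8400) = 540.2 × 1.17514 ≈ 634.8 nm.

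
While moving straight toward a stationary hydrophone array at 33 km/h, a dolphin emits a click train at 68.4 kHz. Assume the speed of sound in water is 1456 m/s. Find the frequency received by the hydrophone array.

33 km/h = 9.167 m/s.
With the source moving toward a stationary observer, f' = f · v/(v − v_s).
f' = 68.4 × 1456/(1456 − 9.167) = 68.4 × 1456/1447 ≈ 68.8 kHz.

68.8 kHz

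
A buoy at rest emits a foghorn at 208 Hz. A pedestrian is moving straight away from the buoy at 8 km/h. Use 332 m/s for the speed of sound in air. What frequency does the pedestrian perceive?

207 Hz

8 km/h = 2.222 m/s.
Only the observer moves, away from the source, so f' = f · (v − v_o)/v.
f' = 208 × (332 − 2.222)/332 = 208 × 329.78/332 ≈ 207 Hz.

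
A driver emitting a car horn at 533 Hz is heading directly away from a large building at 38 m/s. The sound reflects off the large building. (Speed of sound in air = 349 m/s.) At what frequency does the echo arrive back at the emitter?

428 Hz

The large building receives the sound from a moving source: f₁ = f₀ · v/(v + v_e) = 533 × 349/387 ≈ 481 Hz.
On the return leg the driver is a moving observer: f₂ = f₁ · (v − v_e)/v = 481 × 311/349 ≈ 428 Hz.
Equivalently f₂ = f₀ · (v − v_e)/(v + v_e).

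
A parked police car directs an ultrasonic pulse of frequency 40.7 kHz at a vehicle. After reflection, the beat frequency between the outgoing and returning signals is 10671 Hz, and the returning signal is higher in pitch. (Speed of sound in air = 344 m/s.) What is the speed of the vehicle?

Double Doppler shift off a moving reflector: f₂ = f₀ · (v + u)/(v − u) (u > 0 toward emitter).
Returning signal is higher, so f₂ = f₀ + Δf = 40700 + 10671 = 51371 Hz.
Rearranging, u = v · (f₂ − f₀)/(f₂ + f₀) = 344 × 10671/92071 ≈ 40 m/s.
So the vehicle is moving at 40 m/s toward the emitter.

40 m/s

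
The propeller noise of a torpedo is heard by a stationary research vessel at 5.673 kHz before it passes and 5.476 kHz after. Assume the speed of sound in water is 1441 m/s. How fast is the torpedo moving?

f₁/f₂ = (v + v_s)/(v − v_s), so v_s = v · (f₁ − f₂)/(f₁ + f₂).
v_s = 1441 × (5.673 − 5.476)/(5.673 + 5.476) = 1441 × 0.197/11.149 ≈ 25 m/s.

25 m/s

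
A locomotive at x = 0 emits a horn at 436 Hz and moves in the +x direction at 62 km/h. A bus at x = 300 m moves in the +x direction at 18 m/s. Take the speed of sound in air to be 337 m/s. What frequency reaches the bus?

62 km/h = 17.22 m/s.
The observer lies on the +x side, so the source is heading toward the observer and the observer is heading away from the source.
General Doppler shift: f' = f · (v − v_o)/(v − v_s).
f' = 436 × (337 − 18)/(337 − 17.22) = 436 × 319/319.78 ≈ 435 Hz.

435 Hz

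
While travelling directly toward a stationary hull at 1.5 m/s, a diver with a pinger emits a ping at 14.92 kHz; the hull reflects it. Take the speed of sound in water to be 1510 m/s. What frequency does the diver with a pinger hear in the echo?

The hull receives the sound from a moving source: f₁ = f₀ · v/(v − v_e) = 14.92 × 1510/1508.5 ≈ 14.93 kHz.
On the return leg the diver with a pinger is a moving observer: f₂ = f₁ · (v + v_e)/v = 14.93 × 1511.5/1510 ≈ 14.95 kHz.
Equivalently f₂ = f₀ · (v + v_e)/(v − v_e).

14.95 kHz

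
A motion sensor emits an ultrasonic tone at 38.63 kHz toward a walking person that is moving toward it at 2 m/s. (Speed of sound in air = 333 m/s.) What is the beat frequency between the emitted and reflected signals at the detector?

467 Hz

At the walking person (a moving observer), f₁ = f₀ · (v + u)/v = 38.63 × 335/333 ≈ 38.862 kHz.
On reflection it acts as a source moving toward the stationary detector: f₂ = f₁ · v/(v − u) = 38.862 × 333/331 ≈ 39.097 kHz.
Equivalently f₂ = f₀ · (v + u)/(v − u).
Beat frequency (with f₀ = 38630 Hz): |f₂ − f₀| = 2u·f₀/(v − u) = 2 × 2 × 38630/331 ≈ 467 Hz.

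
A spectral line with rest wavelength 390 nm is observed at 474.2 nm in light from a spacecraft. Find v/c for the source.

0.193

λ'/λ₀ = 1.2159 > 1 (redshift), so the source is receding.
λ'/λ₀ = √((1 + β)/(1 − β)) for a receding source ⇒ β = (r² − 1)/(r² + 1) with r = λ'/λ₀.
β = (1.4784 − 1)/(1.4784 + 1) ≈ 0.193.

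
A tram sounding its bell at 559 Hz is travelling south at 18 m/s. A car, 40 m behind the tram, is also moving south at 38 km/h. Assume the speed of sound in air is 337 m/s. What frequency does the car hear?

547 Hz

38 km/h = 10.56 m/s.
The car is behind, so the tram is moving away from it while the car is moving toward the tram.
General Doppler shift: f' = f · (v + v_o)/(v + v_s).
f' = 559 × (337 + 10.56)/(337 + 18) = 559 × 347.56/355 ≈ 547 Hz.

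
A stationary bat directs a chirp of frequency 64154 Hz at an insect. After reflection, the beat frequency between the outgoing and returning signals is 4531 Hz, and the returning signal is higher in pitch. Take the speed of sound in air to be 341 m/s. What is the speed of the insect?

Double Doppler shift off a moving reflector: f₂ = f₀ · (v + u)/(v − u) (u > 0 toward emitter).
Returning signal is higher, so f₂ = f₀ + Δf = 64154 + 4531 = 68685 Hz.
Rearranging, u = v · (f₂ − f₀)/(f₂ + f₀) = 341 × 4531/132839 ≈ 11.6 m/s.
So the insect is moving at 11.6 m/s toward the emitter.

11.6 m/s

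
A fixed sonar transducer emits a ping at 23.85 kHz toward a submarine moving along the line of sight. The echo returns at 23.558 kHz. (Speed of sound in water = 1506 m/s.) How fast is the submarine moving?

9.3 m/s

Double Doppler shift off a moving reflector: f₂ = f₀ · (v + u)/(v − u) (u > 0 toward emitter).
Rearranging, u = v · (f₂ − f₀)/(f₂ + f₀) = 1506 × -0.292/47.408 ≈ -9.3 m/s.
So the submarine is moving at 9.3 m/s away from the emitter.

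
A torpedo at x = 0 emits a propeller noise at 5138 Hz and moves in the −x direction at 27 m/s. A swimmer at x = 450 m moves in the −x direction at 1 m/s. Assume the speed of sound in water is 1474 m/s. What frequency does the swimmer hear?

The observer lies on the +x side, so the source is heading away from the observer and the observer is heading toward the source.
Both move, so f' = f · (v + v_o)/(v + v_s).
f' = 5138 × (1474 + 1)/(1474 + 27) = 5138 × 1475/1501 ≈ 5049 Hz.

5049 Hz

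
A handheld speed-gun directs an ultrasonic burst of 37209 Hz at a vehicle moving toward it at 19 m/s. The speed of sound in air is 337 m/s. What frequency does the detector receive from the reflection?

At the vehicle (a moving observer), f₁ = f₀ · (v + u)/v = 37209 × 356/337 ≈ 39307 Hz.
The reflection then acts as a moving source: f₂ = f₁ · v/(v − u) ≈ 41655 Hz.
Equivalently f₂ = f₀ · (v + u)/(v − u).

41655 Hz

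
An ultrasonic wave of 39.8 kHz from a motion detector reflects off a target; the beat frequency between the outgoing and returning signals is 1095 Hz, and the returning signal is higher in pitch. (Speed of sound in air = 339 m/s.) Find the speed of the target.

Double Doppler shift off a moving reflector: f₂ = f₀ · (v + u)/(v − u) (u > 0 toward emitter).
Returning signal is higher, so f₂ = f₀ + Δf = 39800 + 1095 = 40895 Hz.
Rearranging, u = v · (f₂ − f₀)/(f₂ + f₀) = 339 × 1095/80695 ≈ 4.6 m/s.
So the target is moving at 4.6 m/s toward the emitter.

4.6 m/s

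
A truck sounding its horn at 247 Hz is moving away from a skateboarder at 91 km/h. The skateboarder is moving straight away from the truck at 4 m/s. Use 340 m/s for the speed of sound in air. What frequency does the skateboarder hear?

91 km/h = 25.28 m/s.
Both move, so f' = f · (v − v_o)/(v + v_s).
f' = 247 × (340 − 4)/(340 + 25.28) = 247 × 336/365.28 ≈ 227 Hz.

227 Hz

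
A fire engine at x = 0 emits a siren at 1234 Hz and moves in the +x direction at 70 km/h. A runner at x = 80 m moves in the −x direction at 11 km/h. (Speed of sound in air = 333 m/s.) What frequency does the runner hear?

1323 Hz

70 km/h = 19.44 m/s; 11 km/h = 3.056 m/s.
The observer lies on the +x side, so the source is heading toward the observer and the observer is heading toward the source.
With source approaching and observer approaching, f' = f · (v + v_o)/(v − v_s).
f' = 1234 × (333 + 3.056)/(333 − 19.44) = 1234 × 336.06/313.56 ≈ 1323 Hz.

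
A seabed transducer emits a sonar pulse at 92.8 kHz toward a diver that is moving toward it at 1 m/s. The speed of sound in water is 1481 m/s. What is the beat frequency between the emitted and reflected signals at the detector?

125 Hz

The diver first receives the wave as a moving observer: f₁ = f₀ · (v + u)/v = 92.8 × (1481 + 1)/1481 ≈ 92.8627 kHz.
On reflection it acts as a source moving toward the stationary detector: f₂ = f₁ · v/(v − u) = 92.8627 × 1481/1480 ≈ 92.9254 kHz.
Equivalently f₂ = f₀ · (v + u)/(v − u).
Beat frequency (with f₀ = 92800 Hz): |f₂ − f₀| = 2u·f₀/(v − u) = 2 × 1 × 92800/1480 ≈ 125 Hz.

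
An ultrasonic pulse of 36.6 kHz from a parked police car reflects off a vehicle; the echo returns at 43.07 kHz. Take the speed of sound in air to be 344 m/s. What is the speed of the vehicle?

Double Doppler shift off a moving reflector: f₂ = f₀ · (v + u)/(v − u) (u > 0 toward emitter).
Rearranging, u = v · (f₂ − f₀)/(f₂ + f₀) = 344 × 6.47/79.67 ≈ 28 m/s.
So the vehicle is moving at 28 m/s toward the emitter.

28 m/s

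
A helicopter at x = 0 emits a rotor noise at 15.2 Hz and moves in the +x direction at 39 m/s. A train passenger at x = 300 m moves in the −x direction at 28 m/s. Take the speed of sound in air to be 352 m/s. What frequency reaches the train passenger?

The observer lies on the +x side, so the source is heading toward the observer and the observer is heading toward the source.
Both move, so f' = f · (v + v_o)/(v − v_s).
f' = 15.2 × (352 + 28)/(352 − 39) = 15.2 × 380/313 ≈ 18.5 Hz.

18.5 Hz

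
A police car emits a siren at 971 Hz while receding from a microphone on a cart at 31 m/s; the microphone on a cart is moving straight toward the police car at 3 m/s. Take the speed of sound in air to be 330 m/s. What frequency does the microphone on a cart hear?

896 Hz

With source receding and observer approaching, f' = f · (v + v_o)/(v + v_s).
f' = 971 × (330 + 3)/(330 + 31) = 971 × 333/361 ≈ 896 Hz.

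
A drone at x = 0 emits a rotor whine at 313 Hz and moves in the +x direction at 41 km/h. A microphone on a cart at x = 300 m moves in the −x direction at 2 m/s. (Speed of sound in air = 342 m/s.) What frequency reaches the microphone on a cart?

326 Hz

41 km/h = 11.39 m/s.
The observer lies on the +x side, so the source is heading toward the observer and the observer is heading toward the source.
With source approaching and observer approaching, f' = f · (v + v_o)/(v − v_s).
f' = 313 × (342 + 2)/(342 − 11.39) = 313 × 344/330.61 ≈ 326 Hz.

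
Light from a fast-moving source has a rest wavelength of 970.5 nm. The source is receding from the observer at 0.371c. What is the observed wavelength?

Relativistic Doppler for wavelength: λ' = λ₀ · √((1 + β)/(1 − β)).
λ' = 970.5 × √(1.3710/0.6290) = 970.5 × 1.47636 ≈ 1432.8 nm.

1432.8 nm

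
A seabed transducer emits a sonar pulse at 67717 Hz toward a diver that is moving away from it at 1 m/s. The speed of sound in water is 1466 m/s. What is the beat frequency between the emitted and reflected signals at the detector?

92 Hz

At the diver (a moving observer), f₁ = f₀ · (v − u)/v = 67717 × 1465/1466 ≈ 67670.8 Hz.
The reflection then acts as a moving source: f₂ = f₁ · v/(v + u) ≈ 67624.7 Hz.
Beat frequency: |f₂ − f₀| = 2u·f₀/(v + u) = 2 × 1 × 67717/1467 ≈ 92 Hz.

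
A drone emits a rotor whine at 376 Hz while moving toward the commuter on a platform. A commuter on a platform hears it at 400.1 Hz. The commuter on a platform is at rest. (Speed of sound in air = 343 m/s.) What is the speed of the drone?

20.7 m/s

f' = f · v/(v − v_s) ⇒ v_s = v · |1 − f/f'|.
v_s = 343 × |1 − 376/400.1| = 343 × 0.06023 ≈ 20.7 m/s.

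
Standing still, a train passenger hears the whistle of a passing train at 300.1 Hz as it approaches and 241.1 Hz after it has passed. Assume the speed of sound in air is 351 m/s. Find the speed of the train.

38 m/s

f₁/f₂ = (v + v_s)/(v − v_s), so v_s = v · (f₁ − f₂)/(f₁ + f₂).
v_s = 351 × (300.1 − 241.1)/(300.1 + 241.1) = 351 × 59.0/541.2 ≈ 38 m/s.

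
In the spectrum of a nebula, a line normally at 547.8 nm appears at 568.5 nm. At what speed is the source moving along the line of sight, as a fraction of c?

0.037c

λ'/λ₀ = 1.0378 > 1 (redshift), so the source is receding.
λ'/λ₀ = √((1 + β)/(1 − β)) for a receding source ⇒ β = (r² − 1)/(r² + 1) with r = λ'/λ₀.
β = (1.0770 − 1)/(1.0770 + 1) ≈ 0.037.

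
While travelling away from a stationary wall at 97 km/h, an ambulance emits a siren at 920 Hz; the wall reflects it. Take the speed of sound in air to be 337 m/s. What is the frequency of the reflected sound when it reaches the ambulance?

784 Hz

97 km/h = 26.94 m/s.
The wall receives the sound from a moving source: f₁ = f₀ · v/(v + v_e) = 920 × 337/363.94 ≈ 852 Hz.
On the return leg the ambulance is a moving observer: f₂ = f₁ · (v − v_e)/v = 852 × 310.06/337 ≈ 784 Hz.
Equivalently f₂ = f₀ · (v − v_e)/(v + v_e).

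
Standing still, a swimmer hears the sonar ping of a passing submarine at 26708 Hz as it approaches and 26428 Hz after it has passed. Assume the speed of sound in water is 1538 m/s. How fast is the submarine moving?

8.1 m/s

f₁/f₂ = (v + v_s)/(v − v_s), so v_s = v · (f₁ − f₂)/(f₁ + f₂).
v_s = 1538 × (26708 − 26428)/(26708 + 26428) = 1538 × 280/53136 ≈ 8.1 m/s.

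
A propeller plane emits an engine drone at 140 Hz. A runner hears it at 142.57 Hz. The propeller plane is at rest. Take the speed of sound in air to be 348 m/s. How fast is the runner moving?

f' > f, so the runner is approaching.
f' = f · (v + v_o)/v ⇒ v_o = v · |f'/f − 1|.
v_o = 348 × |142.57/140 − 1| = 348 × 0.01836 ≈ 6.4 m/s.

6.4 m/s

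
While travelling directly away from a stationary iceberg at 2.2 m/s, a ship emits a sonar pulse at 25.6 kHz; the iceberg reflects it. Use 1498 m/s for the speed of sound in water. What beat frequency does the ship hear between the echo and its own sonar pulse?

The iceberg receives the sound from a moving source: f₁ = f₀ · v/(v + v_e) = 25.6 × 1498/1500.2 ≈ 25.5625 kHz.
On the return leg the ship is a moving observer: f₂ = f₁ · (v − v_e)/v = 25.5625 × 1495.8/1498 ≈ 25.5249 kHz.
Beat against the emitted tone (with f₀ = 25600 Hz): |f₂ − f₀| = 2v_e·f₀/(v + v_e) = 2 × 2.2 × 25600/1500.2 ≈ 75 Hz.

75 Hz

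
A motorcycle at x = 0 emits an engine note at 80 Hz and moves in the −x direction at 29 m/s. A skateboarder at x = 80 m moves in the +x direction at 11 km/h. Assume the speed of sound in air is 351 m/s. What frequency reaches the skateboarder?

11 km/h = 3.056 m/s.
The observer lies on the +x side, so the source is heading away from the observer and the observer is heading away from the source.
General Doppler shift: f' = f · (v − v_o)/(v + v_s).
f' = 80 × (351 − 3.056)/(351 + 29) = 80 × 347.94/380 ≈ 73 Hz.

73 Hz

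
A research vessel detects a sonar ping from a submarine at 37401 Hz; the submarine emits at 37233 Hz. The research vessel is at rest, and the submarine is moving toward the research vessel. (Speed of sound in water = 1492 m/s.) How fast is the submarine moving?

f' = f · v/(v − v_s) ⇒ v_s = v · |1 − f/f'|.
v_s = 1492 × |1 − 37233/37401| = 1492 × 0.004492 ≈ 6.7 m/s.

6.7 m/s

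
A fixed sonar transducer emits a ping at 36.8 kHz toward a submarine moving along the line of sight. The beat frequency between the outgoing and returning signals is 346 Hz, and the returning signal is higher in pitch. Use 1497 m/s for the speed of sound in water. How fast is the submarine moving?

7.0 m/s

Double Doppler shift off a moving reflector: f₂ = f₀ · (v + u)/(v − u) (u > 0 toward emitter).
Returning signal is higher, so f₂ = f₀ + Δf = 36800 + 346 = 37146 Hz.
Rearranging, u = v · (f₂ − f₀)/(f₂ + f₀) = 1497 × 346/73946 ≈ 7.0 m/s.
So the submarine is moving at 7.0 m/s toward the emitter.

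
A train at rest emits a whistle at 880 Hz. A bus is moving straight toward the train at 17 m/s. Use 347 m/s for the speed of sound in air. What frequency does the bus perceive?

923 Hz

Moving observer, stationary source: f' = f · (v + v_o)/v.
f' = 880 × (347 + 17)/347 = 880 × 364/347 ≈ 923 Hz.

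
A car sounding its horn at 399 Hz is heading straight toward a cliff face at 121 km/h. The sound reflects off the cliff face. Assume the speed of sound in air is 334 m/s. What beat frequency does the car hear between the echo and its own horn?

121 km/h = 33.61 m/s.
The cliff face receives the sound from a moving source: f₁ = f₀ · v/(v − v_e) = 399 × 334/300.39 ≈ 443.6 Hz.
On the return leg the car is a moving observer: f₂ = f₁ · (v + v_e)/v = 443.6 × 367.61/334 ≈ 488.3 Hz.
Equivalently f₂ = f₀ · (v + v_e)/(v − v_e).
Beat against the emitted tone: |f₂ − f₀| = 2v_e·f₀/(v − v_e) = 2 × 33.61 × 399/300.39 ≈ 89 Hz.

89 Hz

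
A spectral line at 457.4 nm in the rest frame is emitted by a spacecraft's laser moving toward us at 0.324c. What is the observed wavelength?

326.8 nm

Relativistic Doppler for wavelength: λ' = λ₀ · √((1 − β)/(1 + β)).
λ' = 457.4 × √(0.6760/1.3240) = 457.4 × 0.71454 ≈ 326.8 nm.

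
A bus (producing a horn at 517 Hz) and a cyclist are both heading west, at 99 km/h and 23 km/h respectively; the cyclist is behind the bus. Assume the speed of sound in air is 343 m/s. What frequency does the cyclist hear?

99 km/h = 27.5 m/s; 23 km/h = 6.389 m/s.
The cyclist is behind, so the bus is moving away from it while the cyclist is moving toward the bus.
General Doppler shift: f' = f · (v + v_o)/(v + v_s).
f' = 517 × (343 + 6.389)/(343 + 27.5) = 517 × 349.39/370.5 ≈ 488 Hz.

488 Hz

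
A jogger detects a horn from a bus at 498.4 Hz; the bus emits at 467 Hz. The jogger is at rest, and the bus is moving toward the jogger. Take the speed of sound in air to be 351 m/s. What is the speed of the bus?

f' = f · v/(v − v_s) ⇒ v_s = v · |1 − f/f'|.
v_s = 351 × |1 − 467/498.4| = 351 × 0.063 ≈ 22.1 m/s.

22.1 m/s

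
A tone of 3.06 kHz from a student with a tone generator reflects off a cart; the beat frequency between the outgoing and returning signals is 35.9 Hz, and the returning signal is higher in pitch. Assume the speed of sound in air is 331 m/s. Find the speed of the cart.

Double Doppler shift off a moving reflector: f₂ = f₀ · (v + u)/(v − u) (u > 0 toward emitter).
Returning signal is higher, so f₂ = f₀ + Δf = 3060 + 35.9 = 3095.9 Hz.
Rearranging, u = v · (f₂ − f₀)/(f₂ + f₀) = 331 × 35.9/6155.9 ≈ 1.93 m/s.
So the cart is moving at 1.93 m/s toward the emitter.

1.93 m/s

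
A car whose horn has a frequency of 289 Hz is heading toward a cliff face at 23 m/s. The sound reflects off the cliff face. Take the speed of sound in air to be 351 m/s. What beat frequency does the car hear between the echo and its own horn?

40.5 Hz

The cliff face receives the sound from a moving source: f₁ = f₀ · v/(v − v_e) = 289 × 351/328 ≈ 309.3 Hz.
On the return leg the car is a moving observer: f₂ = f₁ · (v + v_e)/v = 309.3 × 374/351 ≈ 329.5 Hz.
Equivalently f₂ = f₀ · (v + v_e)/(v − v_e).
Beat against the emitted tone: |f₂ − f₀| = 2v_e·f₀/(v − v_e) = 2 × 23 × 289/328 ≈ 40.5 Hz.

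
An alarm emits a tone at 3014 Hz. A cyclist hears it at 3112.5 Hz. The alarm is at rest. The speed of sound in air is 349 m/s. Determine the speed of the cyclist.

f' > f, so the cyclist is approaching.
f' = f · (v + v_o)/v ⇒ v_o = v · |f'/f − 1|.
v_o = 349 × |3112.5/3014 − 1| = 349 × 0.03268 ≈ 11.4 m/s.

11.4 m/s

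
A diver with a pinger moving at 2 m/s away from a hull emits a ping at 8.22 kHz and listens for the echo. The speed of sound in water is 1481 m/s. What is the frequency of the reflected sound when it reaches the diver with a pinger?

8.20 kHz

The hull receives the sound from a moving source: f₁ = f₀ · v/(v + v_e) = 8.22 × 1481/1483 ≈ 8.21 kHz.
On the return leg the diver with a pinger is a moving observer: f₂ = f₁ · (v − v_e)/v = 8.21 × 1479/1481 ≈ 8.20 kHz.
Equivalently f₂ = f₀ · (v − v_e)/(v + v_e).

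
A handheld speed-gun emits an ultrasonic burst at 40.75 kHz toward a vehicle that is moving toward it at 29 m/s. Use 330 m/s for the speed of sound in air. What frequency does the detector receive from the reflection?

At the vehicle (a moving observer), f₁ = f₀ · (v + u)/v = 40.75 × 359/330 ≈ 44.3 kHz.
The reflection then acts as a moving source: f₂ = f₁ · v/(v − u) ≈ 48.6 kHz.

48.6 kHz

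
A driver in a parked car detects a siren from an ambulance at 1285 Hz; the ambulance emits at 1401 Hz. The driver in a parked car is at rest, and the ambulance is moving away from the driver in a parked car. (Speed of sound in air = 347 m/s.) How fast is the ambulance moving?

31 m/s

f' = f · v/(v + v_s) ⇒ v_s = v · |1 − f/f'|.
v_s = 347 × |1 − 1401/1285| = 347 × 0.09027 ≈ 31 m/s.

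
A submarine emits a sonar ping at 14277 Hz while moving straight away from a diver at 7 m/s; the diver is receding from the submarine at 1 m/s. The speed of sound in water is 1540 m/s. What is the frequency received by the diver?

Both move, so f' = f · (v − v_o)/(v + v_s).
f' = 14277 × (1540 − 1)/(1540 + 7) = 14277 × 1539/1547 ≈ 14203 Hz.

14203 Hz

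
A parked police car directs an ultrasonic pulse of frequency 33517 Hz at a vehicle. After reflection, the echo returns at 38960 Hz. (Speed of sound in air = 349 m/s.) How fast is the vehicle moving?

Double Doppler shift off a moving reflector: f₂ = f₀ · (v + u)/(v − u) (u > 0 toward emitter).
Rearranging, u = v · (f₂ − f₀)/(f₂ + f₀) = 349 × 5443/72477 ≈ 26 m/s.
So the vehicle is moving at 26 m/s toward the emitter.

26 m/s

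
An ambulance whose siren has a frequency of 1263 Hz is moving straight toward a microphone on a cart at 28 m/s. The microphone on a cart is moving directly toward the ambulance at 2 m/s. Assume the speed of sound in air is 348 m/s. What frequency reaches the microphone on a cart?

General Doppler shift: f' = f · (v + v_o)/(v − v_s).
f' = 1263 × (348 + 2)/(348 − 28) = 1263 × 350/320 ≈ 1381 Hz.

1381 Hz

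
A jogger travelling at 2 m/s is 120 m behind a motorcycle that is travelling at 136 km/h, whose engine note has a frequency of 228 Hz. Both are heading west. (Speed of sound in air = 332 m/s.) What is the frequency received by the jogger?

136 km/h = 37.78 m/s.
The jogger is behind, so the motorcycle is moving away from it while the jogger is moving toward the motorcycle.
With source receding and observer approaching, f' = f · (v + v_o)/(v + v_s).
f' = 228 × (332 + 2)/(332 + 37.78) = 228 × 334/369.78 ≈ 206 Hz.

206 Hz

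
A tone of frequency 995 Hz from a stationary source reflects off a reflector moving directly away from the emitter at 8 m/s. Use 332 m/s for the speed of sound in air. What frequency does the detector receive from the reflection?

948 Hz

The reflector first receives the wave as a moving observer: f₁ = f₀ · (v − u)/v = 995 × (332 − 8)/332 ≈ 971 Hz.
On reflection it acts as a source moving away from the stationary detector: f₂ = f₁ · v/(v + u) = 971 × 332/340 ≈ 948 Hz.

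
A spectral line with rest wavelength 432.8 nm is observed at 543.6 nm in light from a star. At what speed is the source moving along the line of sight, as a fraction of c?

λ'/λ₀ = 1.2560 > 1 (redshift), so the source is receding.
λ'/λ₀ = √((1 + β)/(1 − β)) for a receding source ⇒ β = (r² − 1)/(r² + 1) with r = λ'/λ₀.
β = (1.5776 − 1)/(1.5776 + 1) ≈ 0.224.

0.224c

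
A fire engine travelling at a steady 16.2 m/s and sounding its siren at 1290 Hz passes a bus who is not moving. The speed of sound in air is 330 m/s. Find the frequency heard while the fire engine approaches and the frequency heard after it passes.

Approaching: f₁ = f · v/(v − v_s) = 1290 × 330/313.8 ≈ 1357 Hz.
Receding: f₂ = f · v/(v + v_s) = 1290 × 330/346.2 ≈ 1230 Hz.

1357 Hz approaching; 1230 Hz receding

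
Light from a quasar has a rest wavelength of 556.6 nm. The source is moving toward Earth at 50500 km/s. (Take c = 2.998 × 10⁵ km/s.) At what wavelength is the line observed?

β = v/c = 50500/299800 = 0.1684.
Relativistic Doppler for wavelength: λ' = λ₀ · √((1 − β)/(1 + β)).
λ' = 556.6 × √(0.8316/1.1684) = 556.6 × 0.84361 ≈ 469.6 nm.

469.6 nm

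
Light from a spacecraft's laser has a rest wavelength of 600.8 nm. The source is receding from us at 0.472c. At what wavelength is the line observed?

Relativistic Doppler for wavelength: λ' = λ₀ · √((1 + β)/(1 − β)).
λ' = 600.8 × √(1.4720/0.5280) = 600.8 × 1.66969 ≈ 1003.2 nm.

1003.2 nm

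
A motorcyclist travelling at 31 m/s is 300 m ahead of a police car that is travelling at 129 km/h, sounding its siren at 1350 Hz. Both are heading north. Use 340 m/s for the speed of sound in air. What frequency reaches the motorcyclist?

1371 Hz

129 km/h = 35.83 m/s.
The motorcyclist is ahead, so the police car is moving toward it while the motorcyclist is moving away from the police car.
With source approaching and observer receding, f' = f · (v − v_o)/(v − v_s).
f' = 1350 × (340 − 31)/(340 − 35.83) = 1350 × 309/304.17 ≈ 1371 Hz.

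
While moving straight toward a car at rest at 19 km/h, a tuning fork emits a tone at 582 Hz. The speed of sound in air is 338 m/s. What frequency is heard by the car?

19 km/h = 5.278 m/s.
With the source moving toward a stationary observer, f' = f · v/(v − v_s).
f' = 582 × 338/(338 − 5.278) = 582 × 338/332.7 ≈ 591 Hz.

591 Hz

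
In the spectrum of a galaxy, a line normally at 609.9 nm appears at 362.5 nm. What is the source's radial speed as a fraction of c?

0.478c

λ'/λ₀ = 0.5944 < 1 (blueshift), so the source is approaching.
λ'/λ₀ = √((1 − β)/(1 + β)) for an approaching source ⇒ β = (1 − r²)/(1 + r²) with r = λ'/λ₀.
β = (1 − 0.3533)/(1 + 0.3533) ≈ 0.478.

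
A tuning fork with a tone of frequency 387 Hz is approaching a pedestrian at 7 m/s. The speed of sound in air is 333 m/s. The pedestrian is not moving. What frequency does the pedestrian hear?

Moving source, stationary observer: f' = f · v/(v − v_s) since the source is approaching.
f' = 387 × 333/(333 − 7) = 387 × 333/326 ≈ 395 Hz.

395 Hz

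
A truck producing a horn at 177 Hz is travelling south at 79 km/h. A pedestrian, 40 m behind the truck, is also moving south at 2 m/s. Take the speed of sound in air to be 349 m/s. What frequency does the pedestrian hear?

79 km/h = 21.94 m/s.
The pedestrian is behind, so the truck is moving away from it while the pedestrian is moving toward the truck.
General Doppler shift: f' = f · (v + v_o)/(v + v_s).
f' = 177 × (349 + 2)/(349 + 21.94) = 177 × 351/370.94 ≈ 167 Hz.

167 Hz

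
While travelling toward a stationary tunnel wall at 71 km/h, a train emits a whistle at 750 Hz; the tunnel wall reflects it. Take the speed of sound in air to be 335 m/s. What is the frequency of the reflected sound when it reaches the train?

71 km/h = 19.72 m/s.
The tunnel wall receives the sound from a moving source: f₁ = f₀ · v/(v − v_e) = 750 × 335/315.28 ≈ 797 Hz.
On the return leg the train is a moving observer: f₂ = f₁ · (v + v_e)/v = 797 × 354.72/335 ≈ 844 Hz.

844 Hz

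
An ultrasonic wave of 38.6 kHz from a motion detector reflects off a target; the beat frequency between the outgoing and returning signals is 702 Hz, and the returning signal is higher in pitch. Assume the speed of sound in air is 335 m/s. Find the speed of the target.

3.0 m/s

Double Doppler shift off a moving reflector: f₂ = f₀ · (v + u)/(v − u) (u > 0 toward emitter).
Returning signal is higher, so f₂ = f₀ + Δf = 38600 + 702 = 39302 Hz.
Rearranging, u = v · (f₂ − f₀)/(f₂ + f₀) = 335 × 702/77902 ≈ 3.0 m/s.
So the target is moving at 3.0 m/s toward the emitter.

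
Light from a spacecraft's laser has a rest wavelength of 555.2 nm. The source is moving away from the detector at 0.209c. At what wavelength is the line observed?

686.4 nm

Relativistic Doppler for wavelength: λ' = λ₀ · √((1 + β)/(1 − β)).
λ' = 555.2 × √(1.2090/0.7910) = 555.2 × 1.23630 ≈ 686.4 nm.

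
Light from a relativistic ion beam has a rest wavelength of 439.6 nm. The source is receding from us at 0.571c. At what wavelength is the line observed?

841.2 nm

Relativistic Doppler for wavelength: λ' = λ₀ · √((1 + β)/(1 − β)).
λ' = 439.6 × √(1.5710/0.4290) = 439.6 × 1.91364 ≈ 841.2 nm.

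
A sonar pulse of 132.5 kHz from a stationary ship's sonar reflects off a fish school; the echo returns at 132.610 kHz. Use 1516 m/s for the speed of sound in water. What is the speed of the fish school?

Double Doppler shift off a moving reflector: f₂ = f₀ · (v + u)/(v − u) (u > 0 toward emitter).
Rearranging, u = v · (f₂ − f₀)/(f₂ + f₀) = 1516 × 0.110/265.110 ≈ 0.63 m/s.
So the fish school is moving at 0.63 m/s toward the emitter.

0.63 m/s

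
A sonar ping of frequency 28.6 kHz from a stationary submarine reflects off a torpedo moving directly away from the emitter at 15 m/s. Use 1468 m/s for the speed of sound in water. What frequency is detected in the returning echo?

At the torpedo (a moving observer), f₁ = f₀ · (v − u)/v = 28.6 × 1453/1468 ≈ 28.3 kHz.
On reflection it acts as a source moving away from the stationary detector: f₂ = f₁ · v/(v + u) = 28.3 × 1468/1483 ≈ 28.0 kHz.
Equivalently f₂ = f₀ · (v − u)/(v + u).

28.0 kHz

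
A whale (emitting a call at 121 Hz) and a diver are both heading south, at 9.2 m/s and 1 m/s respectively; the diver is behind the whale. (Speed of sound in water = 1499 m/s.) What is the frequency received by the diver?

The diver is behind, so the whale is moving away from it while the diver is moving toward the whale.
General Doppler shift: f' = f · (v + v_o)/(v + v_s).
f' = 121 × (1499 + 1)/(1499 + 9.2) = 121 × 1500/1508.2 ≈ 120 Hz.

120 Hz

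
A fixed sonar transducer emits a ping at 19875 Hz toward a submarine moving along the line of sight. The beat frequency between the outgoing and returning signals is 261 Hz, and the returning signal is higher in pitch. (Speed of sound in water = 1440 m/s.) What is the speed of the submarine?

Double Doppler shift off a moving reflector: f₂ = f₀ · (v + u)/(v − u) (u > 0 toward emitter).
Returning signal is higher, so f₂ = f₀ + Δf = 19875 + 261 = 20136 Hz.
Rearranging, u = v · (f₂ − f₀)/(f₂ + f₀) = 1440 × 261/40011 ≈ 9.4 m/s.
So the submarine is moving at 9.4 m/s toward the emitter.

9.4 m/s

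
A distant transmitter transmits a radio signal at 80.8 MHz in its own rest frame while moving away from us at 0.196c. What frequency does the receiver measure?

66.2 MHz

Relativistic Doppler for frequency: f' = f₀ · √((1 − β)/(1 + β)).
f' = 80.8 × √(0.8040/1.1960) = 80.8 × 0.81990 ≈ 66.2 MHz.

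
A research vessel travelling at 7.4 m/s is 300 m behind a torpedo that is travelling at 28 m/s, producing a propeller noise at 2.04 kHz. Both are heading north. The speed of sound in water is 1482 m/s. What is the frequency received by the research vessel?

The research vessel is behind, so the torpedo is moving away from it while the research vessel is moving toward the torpedo.
With source receding and observer approaching, f' = f · (v + v_o)/(v + v_s).
f' = 2.04 × (1482 + 7.4)/(1482 + 28) = 2.04 × 1489.4/1510 ≈ 2.01 kHz.

2.01 kHz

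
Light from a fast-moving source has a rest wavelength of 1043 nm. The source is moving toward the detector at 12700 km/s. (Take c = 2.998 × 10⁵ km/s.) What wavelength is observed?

β = v/c = 12700/299800 = 0.0424.
Relativistic Doppler for wavelength: λ' = λ₀ · √((1 − β)/(1 + β)).
λ' = 1043 × √(0.9576/1.0424) = 1043 × 0.95850 ≈ 999.7 nm.

999.7 nm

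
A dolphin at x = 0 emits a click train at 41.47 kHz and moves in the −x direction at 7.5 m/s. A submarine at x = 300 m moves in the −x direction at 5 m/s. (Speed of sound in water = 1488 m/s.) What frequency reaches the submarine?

The observer lies on the +x side, so the source is heading away from the observer and the observer is heading toward the source.
With source receding and observer approaching, f' = f · (v + v_o)/(v + v_s).
f' = 41.47 × (1488 + 5)/(1488 + 7.5) = 41.47 × 1493/1495.5 ≈ 41.4 kHz.

41.4 kHz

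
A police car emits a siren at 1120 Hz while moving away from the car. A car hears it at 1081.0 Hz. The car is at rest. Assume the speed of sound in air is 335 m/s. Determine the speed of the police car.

12.1 m/s

f' = f · v/(v + v_s) ⇒ v_s = v · |1 − f/f'|.
v_s = 335 × |1 − 1120/1081.0| = 335 × 0.03608 ≈ 12.1 m/s.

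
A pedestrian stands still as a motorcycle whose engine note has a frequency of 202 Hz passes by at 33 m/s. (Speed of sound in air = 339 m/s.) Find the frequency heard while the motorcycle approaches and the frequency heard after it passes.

Approaching: f₁ = f · v/(v − v_s) = 202 × 339/306 ≈ 224 Hz.
Receding: f₂ = f · v/(v + v_s) = 202 × 339/372 ≈ 184 Hz.

224 Hz approaching; 184 Hz receding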